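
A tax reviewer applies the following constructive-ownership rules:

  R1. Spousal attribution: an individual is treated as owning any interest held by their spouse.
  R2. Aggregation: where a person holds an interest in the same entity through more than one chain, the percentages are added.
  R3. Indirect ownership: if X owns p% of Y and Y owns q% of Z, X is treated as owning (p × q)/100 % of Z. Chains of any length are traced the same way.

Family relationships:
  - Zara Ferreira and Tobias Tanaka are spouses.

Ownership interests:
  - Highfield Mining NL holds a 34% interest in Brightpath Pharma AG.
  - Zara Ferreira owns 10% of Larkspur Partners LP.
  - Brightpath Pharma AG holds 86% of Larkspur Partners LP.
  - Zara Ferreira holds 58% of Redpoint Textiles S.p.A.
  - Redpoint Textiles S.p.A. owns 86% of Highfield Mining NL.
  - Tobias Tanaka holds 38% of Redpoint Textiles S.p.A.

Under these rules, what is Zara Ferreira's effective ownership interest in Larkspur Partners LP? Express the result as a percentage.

By spousal attribution (R1), Zara Ferreira is treated as also owning Tobias Tanaka's interest in Redpoint Textiles S.p.A, giving 58% + 38% = 96%.
Chain via Redpoint Textiles S.p.A. → Highfield Mining NL → Brightpath Pharma AG (R3): 96% × 86% × 34% × 86% = 24.140544% of Larkspur Partners LP.
Direct interest in Larkspur Partners LP: 10%.
Aggregating (R2): 24.140544% + 10% = 34.140544%.

34.140544%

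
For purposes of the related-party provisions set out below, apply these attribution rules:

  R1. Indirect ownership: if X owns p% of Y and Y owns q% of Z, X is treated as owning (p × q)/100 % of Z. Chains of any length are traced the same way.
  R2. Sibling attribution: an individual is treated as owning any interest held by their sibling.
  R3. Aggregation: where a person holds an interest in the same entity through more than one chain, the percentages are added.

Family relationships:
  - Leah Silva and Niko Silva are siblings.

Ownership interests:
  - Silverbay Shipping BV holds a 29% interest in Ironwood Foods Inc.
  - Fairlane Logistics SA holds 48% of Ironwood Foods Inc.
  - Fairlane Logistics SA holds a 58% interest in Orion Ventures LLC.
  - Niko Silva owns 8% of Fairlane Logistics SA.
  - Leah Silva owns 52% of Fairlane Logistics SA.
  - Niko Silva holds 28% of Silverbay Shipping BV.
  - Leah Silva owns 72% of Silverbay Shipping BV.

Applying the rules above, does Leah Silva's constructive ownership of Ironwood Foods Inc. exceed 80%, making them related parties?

No

By sibling attribution (R2), Leah Silva is treated as also owning Niko Silva's interest in Silverbay Shipping BV, giving 72% + 28% = 100%.
By sibling attribution (R2), Leah Silva is treated as also owning Niko Silva's interest in Fairlane Logistics SA, giving 52% + 8% = 60%.
Chain via Silverbay Shipping BV (R1): 100% × 29% = 29% of Ironwood Foods Inc.
Chain via Fairlane Logistics SA (R1): 60% × 48% = 28.8% of Ironwood Foods Inc.
Aggregating (R3): 29% + 28.8% = 57.8%.
57.8% does not exceed the 80% threshold, so Leah is not a related party to Ironwood Foods Inc.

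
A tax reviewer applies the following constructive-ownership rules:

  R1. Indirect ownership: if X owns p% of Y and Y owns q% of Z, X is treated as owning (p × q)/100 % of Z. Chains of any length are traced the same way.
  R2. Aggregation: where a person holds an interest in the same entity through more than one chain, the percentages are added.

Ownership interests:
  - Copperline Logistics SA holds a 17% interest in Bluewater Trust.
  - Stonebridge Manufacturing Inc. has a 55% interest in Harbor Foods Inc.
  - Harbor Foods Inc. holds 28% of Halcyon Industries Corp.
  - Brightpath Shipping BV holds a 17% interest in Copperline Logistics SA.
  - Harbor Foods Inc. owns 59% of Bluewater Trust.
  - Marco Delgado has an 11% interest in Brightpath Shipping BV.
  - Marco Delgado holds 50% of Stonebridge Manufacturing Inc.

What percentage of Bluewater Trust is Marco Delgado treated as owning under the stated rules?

Chain via Brightpath Shipping BV → Copperline Logistics SA (R1): 11% × 17% × 17% = 0.3179% of Bluewater Trust.
Chain via Stonebridge Manufacturing Inc. → Harbor Foods Inc. (R1): 50% × 55% × 59% = 16.225% of Bluewater Trust.
Aggregating (R2): 0.3179% + 16.225% = 16.5429%.

16.5429%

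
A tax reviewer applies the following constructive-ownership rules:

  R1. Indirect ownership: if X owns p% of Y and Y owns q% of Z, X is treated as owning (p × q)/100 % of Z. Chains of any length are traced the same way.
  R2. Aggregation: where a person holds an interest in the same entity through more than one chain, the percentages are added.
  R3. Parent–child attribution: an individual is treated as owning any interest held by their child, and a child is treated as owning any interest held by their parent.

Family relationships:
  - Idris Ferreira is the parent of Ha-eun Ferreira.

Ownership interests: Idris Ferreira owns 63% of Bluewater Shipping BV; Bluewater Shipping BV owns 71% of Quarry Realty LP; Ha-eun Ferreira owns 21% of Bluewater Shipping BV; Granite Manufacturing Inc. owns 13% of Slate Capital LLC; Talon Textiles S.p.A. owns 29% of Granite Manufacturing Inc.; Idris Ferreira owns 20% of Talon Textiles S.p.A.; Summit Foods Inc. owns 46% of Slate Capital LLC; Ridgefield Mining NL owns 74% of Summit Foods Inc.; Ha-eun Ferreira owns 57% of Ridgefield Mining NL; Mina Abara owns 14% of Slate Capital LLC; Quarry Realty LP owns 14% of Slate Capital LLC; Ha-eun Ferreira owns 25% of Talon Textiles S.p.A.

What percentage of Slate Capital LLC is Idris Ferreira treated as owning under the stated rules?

29.4489%

By parent–child attribution (R3), Idris Ferreira is treated as also owning Ha-eun Ferreira's interest in Bluewater Shipping BV, giving 63% + 21% = 84%.
By parent–child attribution (R3), Idris Ferreira is treated as also owning Ha-eun Ferreira's interest in Talon Textiles S.p.A, giving 20% + 25% = 45%.
By parent–child attribution (R3), Idris Ferreira is treated as owning Ha-eun Ferreira's 57% interest in Ridgefield Mining NL.
Chain via Bluewater Shipping BV → Quarry Realty LP (R1): 84% × 71% × 14% = 8.3496% of Slate Capital LLC.
Chain via Talon Textiles S.p.A. → Granite Manufacturing Inc. (R1): 45% × 29% × 13% = 1.6965% of Slate Capital LLC.
Chain via Ridgefield Mining NL → Summit Foods Inc. (R1): 57% × 74% × 46% = 19.4028% of Slate Capital LLC.
Aggregating (R2): 8.3496% + 1.6965% + 19.4028% = 29.4489%.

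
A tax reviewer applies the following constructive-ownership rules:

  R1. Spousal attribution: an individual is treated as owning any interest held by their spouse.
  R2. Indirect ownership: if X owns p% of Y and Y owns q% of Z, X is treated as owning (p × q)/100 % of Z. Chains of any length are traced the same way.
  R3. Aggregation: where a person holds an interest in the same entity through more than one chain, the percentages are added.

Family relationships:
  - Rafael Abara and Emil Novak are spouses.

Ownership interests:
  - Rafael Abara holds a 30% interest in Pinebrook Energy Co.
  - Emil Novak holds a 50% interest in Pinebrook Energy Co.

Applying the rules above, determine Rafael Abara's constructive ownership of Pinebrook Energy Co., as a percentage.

80%

By spousal attribution (R1), Rafael Abara is treated as also owning Emil Novak's interest in Pinebrook Energy Co, giving 30% + 50% = 80%.
Direct interest in Pinebrook Energy Co: 80%.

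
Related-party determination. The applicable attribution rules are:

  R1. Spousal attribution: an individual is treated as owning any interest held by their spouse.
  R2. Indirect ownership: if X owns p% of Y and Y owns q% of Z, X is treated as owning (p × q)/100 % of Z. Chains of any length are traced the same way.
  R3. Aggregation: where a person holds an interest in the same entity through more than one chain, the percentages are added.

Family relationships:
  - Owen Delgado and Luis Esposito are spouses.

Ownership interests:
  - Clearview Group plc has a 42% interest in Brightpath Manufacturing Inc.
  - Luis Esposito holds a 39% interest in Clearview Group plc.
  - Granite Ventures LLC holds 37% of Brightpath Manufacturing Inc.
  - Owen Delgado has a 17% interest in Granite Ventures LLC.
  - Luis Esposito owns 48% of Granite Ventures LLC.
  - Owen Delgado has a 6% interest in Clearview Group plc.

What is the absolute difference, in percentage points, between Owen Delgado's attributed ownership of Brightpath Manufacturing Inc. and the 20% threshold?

22.95

By spousal attribution (R1), Owen Delgado is treated as also owning Luis Esposito's interest in Granite Ventures LLC, giving 17% + 48% = 65%.
By spousal attribution (R1), Owen Delgado is treated as also owning Luis Esposito's interest in Clearview Group plc, giving 6% + 39% = 45%.
Chain via Granite Ventures LLC (R2): 65% × 37% = 24.05% of Brightpath Manufacturing Inc.
Chain via Clearview Group plc (R2): 45% × 42% = 18.9% of Brightpath Manufacturing Inc.
Aggregating (R3): 24.05% + 18.9% = 42.95%.
42.95% exceeds the 20% threshold by 22.95 percentage points.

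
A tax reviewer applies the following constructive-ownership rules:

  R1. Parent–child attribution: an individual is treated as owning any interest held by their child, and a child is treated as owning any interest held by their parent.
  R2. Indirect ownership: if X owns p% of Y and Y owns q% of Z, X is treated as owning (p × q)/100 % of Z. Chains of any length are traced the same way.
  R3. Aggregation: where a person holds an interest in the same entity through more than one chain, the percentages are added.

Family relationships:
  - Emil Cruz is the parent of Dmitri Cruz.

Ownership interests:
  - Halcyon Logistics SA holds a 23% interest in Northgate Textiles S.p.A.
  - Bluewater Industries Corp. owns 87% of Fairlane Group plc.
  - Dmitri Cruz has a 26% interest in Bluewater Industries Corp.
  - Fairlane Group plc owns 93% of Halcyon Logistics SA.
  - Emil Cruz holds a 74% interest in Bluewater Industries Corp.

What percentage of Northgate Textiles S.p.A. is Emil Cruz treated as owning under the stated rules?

By parent–child attribution (R1), Emil Cruz is treated as also owning Dmitri Cruz's interest in Bluewater Industries Corp, giving 74% + 26% = 100%.
Chain via Bluewater Industries Corp. → Fairlane Group plc → Halcyon Logistics SA (R2): 100% × 87% × 93% × 23% = 18.6093% of Northgate Textiles S.p.A.

18.6093%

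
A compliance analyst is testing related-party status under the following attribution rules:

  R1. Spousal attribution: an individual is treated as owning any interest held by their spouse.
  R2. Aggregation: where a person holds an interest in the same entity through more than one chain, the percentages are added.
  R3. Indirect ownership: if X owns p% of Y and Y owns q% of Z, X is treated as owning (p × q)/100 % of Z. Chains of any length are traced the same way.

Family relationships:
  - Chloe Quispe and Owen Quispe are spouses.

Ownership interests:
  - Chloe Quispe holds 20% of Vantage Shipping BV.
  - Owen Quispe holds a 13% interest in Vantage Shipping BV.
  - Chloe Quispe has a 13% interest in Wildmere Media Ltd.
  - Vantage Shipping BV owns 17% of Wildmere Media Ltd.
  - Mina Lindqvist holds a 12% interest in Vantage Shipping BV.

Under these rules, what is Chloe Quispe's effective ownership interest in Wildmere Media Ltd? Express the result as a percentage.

18.61%

By spousal attribution (R1), Chloe Quispe is treated as also owning Owen Quispe's interest in Vantage Shipping BV, giving 20% + 13% = 33%.
Chain via Vantage Shipping BV (R3): 33% × 17% = 5.61% of Wildmere Media Ltd.
Direct interest in Wildmere Media Ltd: 13%.
Aggregating (R2): 5.61% + 13% = 18.61%.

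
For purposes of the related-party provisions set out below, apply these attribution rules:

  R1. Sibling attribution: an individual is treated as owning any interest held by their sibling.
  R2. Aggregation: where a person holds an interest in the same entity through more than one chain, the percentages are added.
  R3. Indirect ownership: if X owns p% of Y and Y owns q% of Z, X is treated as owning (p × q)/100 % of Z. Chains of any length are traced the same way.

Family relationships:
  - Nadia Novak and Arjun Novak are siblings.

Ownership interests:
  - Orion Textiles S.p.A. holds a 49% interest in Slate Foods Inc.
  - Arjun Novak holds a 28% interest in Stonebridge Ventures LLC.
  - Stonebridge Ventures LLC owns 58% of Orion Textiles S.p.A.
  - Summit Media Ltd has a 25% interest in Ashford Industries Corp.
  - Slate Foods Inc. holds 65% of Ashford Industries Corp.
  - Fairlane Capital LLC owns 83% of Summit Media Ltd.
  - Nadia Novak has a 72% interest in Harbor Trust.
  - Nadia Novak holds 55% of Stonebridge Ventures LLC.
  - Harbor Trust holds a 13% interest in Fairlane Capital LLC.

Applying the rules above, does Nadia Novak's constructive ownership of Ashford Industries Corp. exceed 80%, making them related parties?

By sibling attribution (R1), Nadia Novak is treated as also owning Arjun Novak's interest in Stonebridge Ventures LLC, giving 55% + 28% = 83%.
Chain via Stonebridge Ventures LLC → Orion Textiles S.p.A. → Slate Foods Inc. (R3): 83% × 58% × 49% × 65% = 15.33259% of Ashford Industries Corp.
Chain via Harbor Trust → Fairlane Capital LLC → Summit Media Ltd (R3): 72% × 13% × 83% × 25% = 1.9422% of Ashford Industries Corp.
Aggregating (R2): 15.33259% + 1.9422% = 17.27479%.
17.27479% does not exceed the 80% threshold, so Nadia is not a related party to Ashford Industries Corp.

No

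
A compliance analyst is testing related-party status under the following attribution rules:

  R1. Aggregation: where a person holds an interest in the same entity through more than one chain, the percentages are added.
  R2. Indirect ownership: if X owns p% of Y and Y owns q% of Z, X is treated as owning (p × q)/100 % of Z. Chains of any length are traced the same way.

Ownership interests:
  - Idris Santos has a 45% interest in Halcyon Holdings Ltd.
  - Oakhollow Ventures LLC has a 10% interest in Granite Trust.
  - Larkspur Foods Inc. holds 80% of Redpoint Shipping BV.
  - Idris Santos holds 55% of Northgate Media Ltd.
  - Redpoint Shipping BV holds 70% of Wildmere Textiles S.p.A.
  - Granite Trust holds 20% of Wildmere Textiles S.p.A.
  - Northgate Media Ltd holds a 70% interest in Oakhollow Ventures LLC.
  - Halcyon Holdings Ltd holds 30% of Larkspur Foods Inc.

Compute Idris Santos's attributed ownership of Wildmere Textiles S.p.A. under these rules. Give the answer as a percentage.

8.33%

Chain via Northgate Media Ltd → Oakhollow Ventures LLC → Granite Trust (R2): 55% × 70% × 10% × 20% = 0.77% of Wildmere Textiles S.p.A.
Chain via Halcyon Holdings Ltd → Larkspur Foods Inc. → Redpoint Shipping BV (R2): 45% × 30% × 80% × 70% = 7.56% of Wildmere Textiles S.p.A.
Aggregating (R1): 0.77% + 7.56% = 8.33%.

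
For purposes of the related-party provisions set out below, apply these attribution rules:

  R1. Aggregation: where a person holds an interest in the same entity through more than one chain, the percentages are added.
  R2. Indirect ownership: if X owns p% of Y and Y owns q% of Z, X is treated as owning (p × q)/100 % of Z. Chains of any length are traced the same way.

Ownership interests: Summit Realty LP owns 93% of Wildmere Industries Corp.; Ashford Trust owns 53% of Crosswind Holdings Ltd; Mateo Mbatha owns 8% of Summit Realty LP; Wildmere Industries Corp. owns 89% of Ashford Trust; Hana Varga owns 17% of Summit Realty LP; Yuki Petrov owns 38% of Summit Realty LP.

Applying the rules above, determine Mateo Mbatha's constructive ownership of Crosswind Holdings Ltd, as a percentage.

3.509448%

Chain via Summit Realty LP → Wildmere Industries Corp. → Ashford Trust (R2): 8% × 93% × 89% × 53% = 3.509448% of Crosswind Holdings Ltd.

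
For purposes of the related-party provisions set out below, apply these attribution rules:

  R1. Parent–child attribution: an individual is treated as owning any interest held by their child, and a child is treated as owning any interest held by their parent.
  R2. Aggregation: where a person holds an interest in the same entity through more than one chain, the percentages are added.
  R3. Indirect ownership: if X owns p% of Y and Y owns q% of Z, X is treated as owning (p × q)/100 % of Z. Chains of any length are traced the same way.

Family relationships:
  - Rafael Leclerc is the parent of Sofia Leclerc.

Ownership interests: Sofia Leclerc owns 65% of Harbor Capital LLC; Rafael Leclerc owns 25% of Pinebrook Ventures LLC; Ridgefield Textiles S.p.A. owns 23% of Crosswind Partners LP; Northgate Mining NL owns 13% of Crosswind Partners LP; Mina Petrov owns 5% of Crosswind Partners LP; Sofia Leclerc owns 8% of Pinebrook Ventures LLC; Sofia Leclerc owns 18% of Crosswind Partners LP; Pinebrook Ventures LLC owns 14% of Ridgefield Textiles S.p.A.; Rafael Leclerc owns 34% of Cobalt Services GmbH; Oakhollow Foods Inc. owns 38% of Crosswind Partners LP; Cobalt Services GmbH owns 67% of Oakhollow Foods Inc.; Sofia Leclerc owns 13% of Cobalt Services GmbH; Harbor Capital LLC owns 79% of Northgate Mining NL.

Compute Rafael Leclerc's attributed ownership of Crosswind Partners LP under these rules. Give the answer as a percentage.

By parent–child attribution (R1), Rafael Leclerc is treated as also owning Sofia Leclerc's interest in Pinebrook Ventures LLC, giving 25% + 8% = 33%.
By parent–child attribution (R1), Rafael Leclerc is treated as also owning Sofia Leclerc's interest in Cobalt Services GmbH, giving 34% + 13% = 47%.
By parent–child attribution (R1), Rafael Leclerc is treated as owning Sofia Leclerc's 65% interest in Harbor Capital LLC.
By parent–child attribution (R1), Rafael Leclerc is treated as owning Sofia Leclerc's 18% interest in Crosswind Partners LP.
Chain via Pinebrook Ventures LLC → Ridgefield Textiles S.p.A. (R3): 33% × 14% × 23% = 1.0626% of Crosswind Partners LP.
Chain via Cobalt Services GmbH → Oakhollow Foods Inc. (R3): 47% × 67% × 38% = 11.9662% of Crosswind Partners LP.
Chain via Harbor Capital LLC → Northgate Mining NL (R3): 65% × 79% × 13% = 6.6755% of Crosswind Partners LP.
Direct interest in Crosswind Partners LP: 18%.
Aggregating (R2): 1.0626% + 11.9662% + 6.6755% + 18% = 37.7043%.

37.7043%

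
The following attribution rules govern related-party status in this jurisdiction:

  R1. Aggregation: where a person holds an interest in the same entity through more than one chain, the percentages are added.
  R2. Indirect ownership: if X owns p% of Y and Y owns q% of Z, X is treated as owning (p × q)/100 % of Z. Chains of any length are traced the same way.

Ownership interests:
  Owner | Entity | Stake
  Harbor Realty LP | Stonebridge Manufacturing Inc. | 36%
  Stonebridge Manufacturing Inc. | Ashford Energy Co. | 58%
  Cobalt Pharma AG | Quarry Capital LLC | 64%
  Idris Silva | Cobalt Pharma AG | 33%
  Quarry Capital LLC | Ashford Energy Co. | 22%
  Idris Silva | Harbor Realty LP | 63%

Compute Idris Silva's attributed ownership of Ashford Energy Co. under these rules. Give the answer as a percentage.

Chain via Cobalt Pharma AG → Quarry Capital LLC (R2): 33% × 64% × 22% = 4.6464% of Ashford Energy Co.
Chain via Harbor Realty LP → Stonebridge Manufacturing Inc. (R2): 63% × 36% × 58% = 13.1544% of Ashford Energy Co.
Aggregating (R1): 4.6464% + 13.1544% = 17.8008%.

17.8008%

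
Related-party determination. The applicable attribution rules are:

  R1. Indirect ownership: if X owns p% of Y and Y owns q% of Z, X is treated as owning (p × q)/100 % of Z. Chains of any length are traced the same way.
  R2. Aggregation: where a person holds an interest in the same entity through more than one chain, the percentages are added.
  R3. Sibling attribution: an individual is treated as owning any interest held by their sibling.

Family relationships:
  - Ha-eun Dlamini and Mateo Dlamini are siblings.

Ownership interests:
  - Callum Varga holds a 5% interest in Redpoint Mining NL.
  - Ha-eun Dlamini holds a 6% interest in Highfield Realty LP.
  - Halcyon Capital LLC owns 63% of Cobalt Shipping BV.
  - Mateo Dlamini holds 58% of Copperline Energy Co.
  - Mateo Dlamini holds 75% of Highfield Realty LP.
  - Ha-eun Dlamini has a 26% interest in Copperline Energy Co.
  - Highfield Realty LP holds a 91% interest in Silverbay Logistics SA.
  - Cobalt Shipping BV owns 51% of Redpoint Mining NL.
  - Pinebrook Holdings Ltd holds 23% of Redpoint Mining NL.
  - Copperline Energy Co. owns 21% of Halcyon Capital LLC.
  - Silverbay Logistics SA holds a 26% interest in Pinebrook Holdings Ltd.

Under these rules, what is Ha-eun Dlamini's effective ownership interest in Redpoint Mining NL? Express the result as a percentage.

10.07559%

By sibling attribution (R3), Ha-eun Dlamini is treated as also owning Mateo Dlamini's interest in Highfield Realty LP, giving 6% + 75% = 81%.
By sibling attribution (R3), Ha-eun Dlamini is treated as also owning Mateo Dlamini's interest in Copperline Energy Co, giving 26% + 58% = 84%.
Chain via Highfield Realty LP → Silverbay Logistics SA → Pinebrook Holdings Ltd (R1): 81% × 91% × 26% × 23% = 4.407858% of Redpoint Mining NL.
Chain via Copperline Energy Co. → Halcyon Capital LLC → Cobalt Shipping BV (R1): 84% × 21% × 63% × 51% = 5.667732% of Redpoint Mining NL.
Aggregating (R2): 4.407858% + 5.667732% = 10.07559%.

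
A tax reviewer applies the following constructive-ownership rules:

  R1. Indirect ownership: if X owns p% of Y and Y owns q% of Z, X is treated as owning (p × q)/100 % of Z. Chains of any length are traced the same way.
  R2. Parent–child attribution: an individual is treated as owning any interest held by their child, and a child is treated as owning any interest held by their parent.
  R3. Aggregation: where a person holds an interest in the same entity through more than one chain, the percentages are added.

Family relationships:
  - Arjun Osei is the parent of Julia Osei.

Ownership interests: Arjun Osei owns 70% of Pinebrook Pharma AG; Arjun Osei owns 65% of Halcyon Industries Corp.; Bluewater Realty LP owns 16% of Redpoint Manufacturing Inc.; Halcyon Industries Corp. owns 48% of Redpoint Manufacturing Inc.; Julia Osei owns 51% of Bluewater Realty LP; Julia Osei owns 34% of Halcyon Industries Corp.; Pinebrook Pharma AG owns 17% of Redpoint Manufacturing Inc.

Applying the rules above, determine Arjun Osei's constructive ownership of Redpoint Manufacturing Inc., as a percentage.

By parent–child attribution (R2), Arjun Osei is treated as also owning Julia Osei's interest in Halcyon Industries Corp, giving 65% + 34% = 99%.
By parent–child attribution (R2), Arjun Osei is treated as owning Julia Osei's 51% interest in Bluewater Realty LP.
Chain via Halcyon Industries Corp. (R1): 99% × 48% = 47.52% of Redpoint Manufacturing Inc.
Chain via Pinebrook Pharma AG (R1): 70% × 17% = 11.9% of Redpoint Manufacturing Inc.
Chain via Bluewater Realty LP (R1): 51% × 16% = 8.16% of Redpoint Manufacturing Inc.
Aggregating (R3): 47.52% + 11.9% + 8.16% = 67.58%.

67.58%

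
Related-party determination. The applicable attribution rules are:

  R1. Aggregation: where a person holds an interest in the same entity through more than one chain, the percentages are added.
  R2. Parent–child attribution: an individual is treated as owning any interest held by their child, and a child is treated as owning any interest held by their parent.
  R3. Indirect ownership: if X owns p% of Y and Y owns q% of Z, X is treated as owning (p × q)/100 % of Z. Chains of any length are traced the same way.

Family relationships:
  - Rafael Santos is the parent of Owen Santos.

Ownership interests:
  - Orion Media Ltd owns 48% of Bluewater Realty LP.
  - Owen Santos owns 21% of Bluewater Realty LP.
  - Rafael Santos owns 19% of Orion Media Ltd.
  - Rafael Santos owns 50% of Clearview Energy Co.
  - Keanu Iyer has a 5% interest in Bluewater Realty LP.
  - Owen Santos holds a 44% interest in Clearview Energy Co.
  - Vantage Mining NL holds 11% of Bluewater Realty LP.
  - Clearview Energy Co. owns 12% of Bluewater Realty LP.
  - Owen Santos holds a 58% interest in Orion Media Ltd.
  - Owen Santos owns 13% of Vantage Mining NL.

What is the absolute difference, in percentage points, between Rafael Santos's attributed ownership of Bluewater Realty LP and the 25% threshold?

45.67

By parent–child attribution (R2), Rafael Santos is treated as also owning Owen Santos's interest in Orion Media Ltd, giving 19% + 58% = 77%.
By parent–child attribution (R2), Rafael Santos is treated as also owning Owen Santos's interest in Clearview Energy Co, giving 50% + 44% = 94%.
By parent–child attribution (R2), Rafael Santos is treated as owning Owen Santos's 13% interest in Vantage Mining NL.
By parent–child attribution (R2), Rafael Santos is treated as owning Owen Santos's 21% interest in Bluewater Realty LP.
Chain via Orion Media Ltd (R3): 77% × 48% = 36.96% of Bluewater Realty LP.
Chain via Clearview Energy Co. (R3): 94% × 12% = 11.28% of Bluewater Realty LP.
Chain via Vantage Mining NL (R3): 13% × 11% = 1.43% of Bluewater Realty LP.
Direct interest in Bluewater Realty LP: 21%.
Aggregating (R1): 36.96% + 11.28% + 1.43% + 21% = 70.67%.
70.67% exceeds the 25% threshold by 45.67 percentage points.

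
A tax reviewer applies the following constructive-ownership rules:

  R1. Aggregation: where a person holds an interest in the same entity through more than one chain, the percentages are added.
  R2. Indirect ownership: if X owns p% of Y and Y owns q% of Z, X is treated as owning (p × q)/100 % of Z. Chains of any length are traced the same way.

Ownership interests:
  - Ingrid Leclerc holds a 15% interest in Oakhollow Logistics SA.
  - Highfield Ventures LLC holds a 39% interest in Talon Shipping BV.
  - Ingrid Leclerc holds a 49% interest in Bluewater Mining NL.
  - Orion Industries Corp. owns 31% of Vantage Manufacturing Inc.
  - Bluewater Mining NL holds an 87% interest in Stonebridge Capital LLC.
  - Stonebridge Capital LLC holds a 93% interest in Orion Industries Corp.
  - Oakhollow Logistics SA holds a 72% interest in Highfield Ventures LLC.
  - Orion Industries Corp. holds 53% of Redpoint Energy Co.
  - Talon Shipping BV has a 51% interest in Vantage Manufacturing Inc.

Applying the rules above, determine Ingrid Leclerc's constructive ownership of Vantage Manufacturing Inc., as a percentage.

Chain via Oakhollow Logistics SA → Highfield Ventures LLC → Talon Shipping BV (R2): 15% × 72% × 39% × 51% = 2.14812% of Vantage Manufacturing Inc.
Chain via Bluewater Mining NL → Stonebridge Capital LLC → Orion Industries Corp. (R2): 49% × 87% × 93% × 31% = 12.290229% of Vantage Manufacturing Inc.
Aggregating (R1): 2.14812% + 12.290229% = 14.438349%.

14.438349%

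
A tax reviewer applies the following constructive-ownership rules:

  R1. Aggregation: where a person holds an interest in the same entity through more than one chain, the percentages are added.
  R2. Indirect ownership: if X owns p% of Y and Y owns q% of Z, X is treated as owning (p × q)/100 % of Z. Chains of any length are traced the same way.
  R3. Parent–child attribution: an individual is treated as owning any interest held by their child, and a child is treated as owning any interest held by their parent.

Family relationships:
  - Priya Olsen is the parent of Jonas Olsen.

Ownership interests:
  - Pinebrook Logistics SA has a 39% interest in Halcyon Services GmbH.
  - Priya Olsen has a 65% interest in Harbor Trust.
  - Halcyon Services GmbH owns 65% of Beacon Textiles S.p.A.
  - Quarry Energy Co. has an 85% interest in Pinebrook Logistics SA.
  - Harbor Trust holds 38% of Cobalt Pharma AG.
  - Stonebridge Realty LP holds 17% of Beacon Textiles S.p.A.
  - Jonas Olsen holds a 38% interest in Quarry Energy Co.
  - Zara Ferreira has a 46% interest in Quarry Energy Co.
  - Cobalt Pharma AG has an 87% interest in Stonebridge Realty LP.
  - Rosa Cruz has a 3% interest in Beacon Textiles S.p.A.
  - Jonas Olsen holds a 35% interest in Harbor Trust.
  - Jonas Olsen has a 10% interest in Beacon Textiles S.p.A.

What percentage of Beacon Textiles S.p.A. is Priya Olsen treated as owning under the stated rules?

By parent–child attribution (R3), Priya Olsen is treated as also owning Jonas Olsen's interest in Harbor Trust, giving 65% + 35% = 100%.
By parent–child attribution (R3), Priya Olsen is treated as owning Jonas Olsen's 38% interest in Quarry Energy Co.
By parent–child attribution (R3), Priya Olsen is treated as owning Jonas Olsen's 10% interest in Beacon Textiles S.p.A.
Chain via Harbor Trust → Cobalt Pharma AG → Stonebridge Realty LP (R2): 100% × 38% × 87% × 17% = 5.6202% of Beacon Textiles S.p.A.
Chain via Quarry Energy Co. → Pinebrook Logistics SA → Halcyon Services GmbH (R2): 38% × 85% × 39% × 65% = 8.18805% of Beacon Textiles S.p.A.
Direct interest in Beacon Textiles S.p.A: 10%.
Aggregating (R1): 5.6202% + 8.18805% + 10% = 23.80825%.

23.80825%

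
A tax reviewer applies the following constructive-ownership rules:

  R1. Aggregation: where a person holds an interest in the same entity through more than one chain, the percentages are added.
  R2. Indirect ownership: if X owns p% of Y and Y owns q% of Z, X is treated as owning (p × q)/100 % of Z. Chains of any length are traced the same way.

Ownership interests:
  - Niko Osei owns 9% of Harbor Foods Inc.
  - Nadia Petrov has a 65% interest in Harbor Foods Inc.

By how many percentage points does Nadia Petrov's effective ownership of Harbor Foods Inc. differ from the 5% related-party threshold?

Direct interest in Harbor Foods Inc: 65%.
65% exceeds the 5% threshold by 60 percentage points.

60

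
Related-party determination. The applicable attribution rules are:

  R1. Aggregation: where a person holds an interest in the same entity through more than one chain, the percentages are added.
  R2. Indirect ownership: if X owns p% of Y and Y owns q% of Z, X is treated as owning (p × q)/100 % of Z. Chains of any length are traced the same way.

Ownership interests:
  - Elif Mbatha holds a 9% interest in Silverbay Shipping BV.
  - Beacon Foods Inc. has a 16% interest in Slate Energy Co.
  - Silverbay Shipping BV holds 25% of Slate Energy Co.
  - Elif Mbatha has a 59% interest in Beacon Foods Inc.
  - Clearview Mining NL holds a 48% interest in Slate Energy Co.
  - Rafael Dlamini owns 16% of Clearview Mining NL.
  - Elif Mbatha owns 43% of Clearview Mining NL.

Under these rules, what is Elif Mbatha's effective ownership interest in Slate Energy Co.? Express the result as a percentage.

32.33%

Chain via Silverbay Shipping BV (R2): 9% × 25% = 2.25% of Slate Energy Co.
Chain via Clearview Mining NL (R2): 43% × 48% = 20.64% of Slate Energy Co.
Chain via Beacon Foods Inc. (R2): 59% × 16% = 9.44% of Slate Energy Co.
Aggregating (R1): 2.25% + 20.64% + 9.44% = 32.33%.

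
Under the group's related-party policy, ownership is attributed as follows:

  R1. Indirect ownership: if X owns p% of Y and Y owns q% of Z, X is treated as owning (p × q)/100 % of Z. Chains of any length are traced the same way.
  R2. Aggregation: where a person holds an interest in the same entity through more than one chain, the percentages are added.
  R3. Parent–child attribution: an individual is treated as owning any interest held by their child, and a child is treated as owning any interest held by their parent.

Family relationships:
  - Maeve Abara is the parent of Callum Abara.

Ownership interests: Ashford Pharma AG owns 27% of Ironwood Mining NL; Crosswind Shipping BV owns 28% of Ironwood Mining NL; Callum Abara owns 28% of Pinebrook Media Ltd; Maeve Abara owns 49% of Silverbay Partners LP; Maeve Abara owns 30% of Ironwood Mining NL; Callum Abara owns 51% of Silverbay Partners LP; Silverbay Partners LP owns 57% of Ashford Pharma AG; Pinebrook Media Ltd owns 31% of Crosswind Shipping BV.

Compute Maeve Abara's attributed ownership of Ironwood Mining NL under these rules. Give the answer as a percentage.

47.8204%

By parent–child attribution (R3), Maeve Abara is treated as also owning Callum Abara's interest in Silverbay Partners LP, giving 49% + 51% = 100%.
By parent–child attribution (R3), Maeve Abara is treated as owning Callum Abara's 28% interest in Pinebrook Media Ltd.
Chain via Silverbay Partners LP → Ashford Pharma AG (R1): 100% × 57% × 27% = 15.39% of Ironwood Mining NL.
Direct interest in Ironwood Mining NL: 30%.
Chain via Pinebrook Media Ltd → Crosswind Shipping BV (R1): 28% × 31% × 28% = 2.4304% of Ironwood Mining NL.
Aggregating (R2): 15.39% + 30% + 2.4304% = 47.8204%.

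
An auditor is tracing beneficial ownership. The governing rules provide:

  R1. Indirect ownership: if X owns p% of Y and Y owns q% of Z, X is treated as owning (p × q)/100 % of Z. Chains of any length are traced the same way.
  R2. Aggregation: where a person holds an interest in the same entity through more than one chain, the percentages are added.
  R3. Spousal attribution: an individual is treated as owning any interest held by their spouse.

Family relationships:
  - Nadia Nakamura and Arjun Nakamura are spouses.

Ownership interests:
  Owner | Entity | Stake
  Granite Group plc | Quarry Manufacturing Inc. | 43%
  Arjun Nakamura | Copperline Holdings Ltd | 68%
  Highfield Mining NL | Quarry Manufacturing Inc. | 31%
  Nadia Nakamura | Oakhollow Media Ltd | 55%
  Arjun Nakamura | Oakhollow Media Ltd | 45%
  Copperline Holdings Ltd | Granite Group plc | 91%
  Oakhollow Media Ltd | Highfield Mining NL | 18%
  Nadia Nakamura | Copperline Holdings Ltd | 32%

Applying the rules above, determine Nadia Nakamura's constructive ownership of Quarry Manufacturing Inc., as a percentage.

By spousal attribution (R3), Nadia Nakamura is treated as also owning Arjun Nakamura's interest in Oakhollow Media Ltd, giving 55% + 45% = 100%.
By spousal attribution (R3), Nadia Nakamura is treated as also owning Arjun Nakamura's interest in Copperline Holdings Ltd, giving 32% + 68% = 100%.
Chain via Oakhollow Media Ltd → Highfield Mining NL (R1): 100% × 18% × 31% = 5.58% of Quarry Manufacturing Inc.
Chain via Copperline Holdings Ltd → Granite Group plc (R1): 100% × 91% × 43% = 39.13% of Quarry Manufacturing Inc.
Aggregating (R2): 5.58% + 39.13% = 44.71%.

44.71%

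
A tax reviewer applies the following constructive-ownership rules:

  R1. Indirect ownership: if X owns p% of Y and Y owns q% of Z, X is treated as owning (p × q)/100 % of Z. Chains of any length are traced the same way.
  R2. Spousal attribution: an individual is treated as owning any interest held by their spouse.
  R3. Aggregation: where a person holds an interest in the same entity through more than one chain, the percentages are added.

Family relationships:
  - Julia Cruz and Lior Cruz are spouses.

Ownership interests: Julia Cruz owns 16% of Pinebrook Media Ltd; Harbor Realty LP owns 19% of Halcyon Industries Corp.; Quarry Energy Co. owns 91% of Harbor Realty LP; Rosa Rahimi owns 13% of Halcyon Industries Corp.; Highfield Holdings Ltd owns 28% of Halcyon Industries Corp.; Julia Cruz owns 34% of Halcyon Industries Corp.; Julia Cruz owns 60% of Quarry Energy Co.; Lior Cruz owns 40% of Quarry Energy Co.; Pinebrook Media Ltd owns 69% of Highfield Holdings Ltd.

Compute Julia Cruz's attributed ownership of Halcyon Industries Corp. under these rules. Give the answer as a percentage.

54.3812%

By spousal attribution (R2), Julia Cruz is treated as also owning Lior Cruz's interest in Quarry Energy Co, giving 60% + 40% = 100%.
Chain via Pinebrook Media Ltd → Highfield Holdings Ltd (R1): 16% × 69% × 28% = 3.0912% of Halcyon Industries Corp.
Chain via Quarry Energy Co. → Harbor Realty LP (R1): 100% × 91% × 19% = 17.29% of Halcyon Industries Corp.
Direct interest in Halcyon Industries Corp: 34%.
Aggregating (R3): 3.0912% + 17.29% + 34% = 54.3812%.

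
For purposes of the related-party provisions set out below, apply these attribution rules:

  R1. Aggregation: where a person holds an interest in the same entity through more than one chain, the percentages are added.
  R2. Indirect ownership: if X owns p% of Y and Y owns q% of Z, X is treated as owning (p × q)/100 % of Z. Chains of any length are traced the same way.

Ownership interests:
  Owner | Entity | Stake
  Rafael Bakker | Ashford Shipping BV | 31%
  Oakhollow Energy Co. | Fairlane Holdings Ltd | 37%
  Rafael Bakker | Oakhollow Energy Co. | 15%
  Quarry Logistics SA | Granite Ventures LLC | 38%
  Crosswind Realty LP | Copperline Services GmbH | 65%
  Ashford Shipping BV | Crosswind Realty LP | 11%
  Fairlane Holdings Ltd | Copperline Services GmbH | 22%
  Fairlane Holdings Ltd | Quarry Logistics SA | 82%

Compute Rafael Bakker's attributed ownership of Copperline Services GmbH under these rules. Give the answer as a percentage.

3.4375%

Chain via Ashford Shipping BV → Crosswind Realty LP (R2): 31% × 11% × 65% = 2.2165% of Copperline Services GmbH.
Chain via Oakhollow Energy Co. → Fairlane Holdings Ltd (R2): 15% × 37% × 22% = 1.221% of Copperline Services GmbH.
Aggregating (R1): 2.2165% + 1.221% = 3.4375%.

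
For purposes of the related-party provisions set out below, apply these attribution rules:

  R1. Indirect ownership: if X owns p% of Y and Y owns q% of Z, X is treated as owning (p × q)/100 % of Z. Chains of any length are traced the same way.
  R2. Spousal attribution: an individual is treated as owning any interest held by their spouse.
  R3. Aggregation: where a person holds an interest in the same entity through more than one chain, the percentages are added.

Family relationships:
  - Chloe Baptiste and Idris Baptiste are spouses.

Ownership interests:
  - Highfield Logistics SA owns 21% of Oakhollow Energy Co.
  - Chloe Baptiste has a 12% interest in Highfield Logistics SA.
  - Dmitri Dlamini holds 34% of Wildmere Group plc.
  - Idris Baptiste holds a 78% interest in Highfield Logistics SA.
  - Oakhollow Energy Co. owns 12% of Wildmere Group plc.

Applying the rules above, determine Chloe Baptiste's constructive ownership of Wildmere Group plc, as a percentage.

2.268%

By spousal attribution (R2), Chloe Baptiste is treated as also owning Idris Baptiste's interest in Highfield Logistics SA, giving 12% + 78% = 90%.
Chain via Highfield Logistics SA → Oakhollow Energy Co. (R1): 90% × 21% × 12% = 2.268% of Wildmere Group plc.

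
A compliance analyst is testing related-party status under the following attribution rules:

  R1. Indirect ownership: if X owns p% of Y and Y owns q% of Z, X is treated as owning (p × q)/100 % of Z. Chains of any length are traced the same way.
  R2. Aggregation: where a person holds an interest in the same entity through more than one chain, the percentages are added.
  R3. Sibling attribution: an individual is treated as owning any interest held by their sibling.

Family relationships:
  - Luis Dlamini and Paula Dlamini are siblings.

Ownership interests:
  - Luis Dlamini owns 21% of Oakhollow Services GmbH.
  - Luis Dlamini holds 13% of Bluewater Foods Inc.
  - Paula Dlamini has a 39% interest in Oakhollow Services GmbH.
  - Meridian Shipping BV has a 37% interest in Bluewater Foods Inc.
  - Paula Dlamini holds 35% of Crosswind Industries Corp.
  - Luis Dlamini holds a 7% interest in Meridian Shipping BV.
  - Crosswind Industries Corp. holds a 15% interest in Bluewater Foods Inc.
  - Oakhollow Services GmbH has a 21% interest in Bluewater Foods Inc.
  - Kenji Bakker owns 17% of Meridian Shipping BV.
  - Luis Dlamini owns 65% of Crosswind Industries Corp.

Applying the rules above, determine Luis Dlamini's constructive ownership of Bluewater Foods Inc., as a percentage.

By sibling attribution (R3), Luis Dlamini is treated as also owning Paula Dlamini's interest in Crosswind Industries Corp, giving 65% + 35% = 100%.
By sibling attribution (R3), Luis Dlamini is treated as also owning Paula Dlamini's interest in Oakhollow Services GmbH, giving 21% + 39% = 60%.
Chain via Meridian Shipping BV (R1): 7% × 37% = 2.59% of Bluewater Foods Inc.
Chain via Crosswind Industries Corp. (R1): 100% × 15% = 15% of Bluewater Foods Inc.
Chain via Oakhollow Services GmbH (R1): 60% × 21% = 12.6% of Bluewater Foods Inc.
Direct interest in Bluewater Foods Inc: 13%.
Aggregating (R2): 2.59% + 15% + 12.6% + 13% = 43.19%.

43.19%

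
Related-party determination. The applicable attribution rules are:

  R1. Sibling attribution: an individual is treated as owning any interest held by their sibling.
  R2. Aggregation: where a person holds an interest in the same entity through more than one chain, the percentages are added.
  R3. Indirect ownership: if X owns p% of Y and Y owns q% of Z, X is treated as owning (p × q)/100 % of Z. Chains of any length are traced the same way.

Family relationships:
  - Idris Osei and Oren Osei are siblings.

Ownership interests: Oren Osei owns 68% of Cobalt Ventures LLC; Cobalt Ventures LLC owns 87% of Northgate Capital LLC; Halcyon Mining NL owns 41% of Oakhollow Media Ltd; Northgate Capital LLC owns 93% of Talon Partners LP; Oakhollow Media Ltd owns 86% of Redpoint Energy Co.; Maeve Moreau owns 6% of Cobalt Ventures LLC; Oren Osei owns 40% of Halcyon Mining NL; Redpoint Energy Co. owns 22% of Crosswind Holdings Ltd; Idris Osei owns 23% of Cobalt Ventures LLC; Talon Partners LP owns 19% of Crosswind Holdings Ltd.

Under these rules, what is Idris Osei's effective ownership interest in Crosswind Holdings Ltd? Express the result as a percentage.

17.092219%

By sibling attribution (R1), Idris Osei is treated as also owning Oren Osei's interest in Cobalt Ventures LLC, giving 23% + 68% = 91%.
By sibling attribution (R1), Idris Osei is treated as owning Oren Osei's 40% interest in Halcyon Mining NL.
Chain via Cobalt Ventures LLC → Northgate Capital LLC → Talon Partners LP (R3): 91% × 87% × 93% × 19% = 13.989339% of Crosswind Holdings Ltd.
Chain via Halcyon Mining NL → Oakhollow Media Ltd → Redpoint Energy Co. (R3): 40% × 41% × 86% × 22% = 3.10288% of Crosswind Holdings Ltd.
Aggregating (R2): 13.989339% + 3.10288% = 17.092219%.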